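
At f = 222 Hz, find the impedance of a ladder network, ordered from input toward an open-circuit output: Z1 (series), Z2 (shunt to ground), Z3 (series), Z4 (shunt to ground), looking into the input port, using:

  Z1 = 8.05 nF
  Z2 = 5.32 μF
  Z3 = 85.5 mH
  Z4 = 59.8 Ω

Step 1 — Angular frequency: ω = 2π·f = 2π·222 = 1395 rad/s.
Step 2 — Component impedances:
  Z1: Z = 1/(jωC) = -j/(ω·C) = 0 - j8.906e+04 Ω
  Z2: Z = 1/(jωC) = -j/(ω·C) = 0 - j134.8 Ω
  Z3: Z = jωL = j·1395·0.0855 = 0 + j119.3 Ω
  Z4: Z = R = 59.8 Ω
Step 3 — Ladder network (open output): work backward from the far end, alternating series and parallel combinations. Z_in = 284.6 - j8.912e+04 Ω = 8.912e+04∠-89.8° Ω.

Z = 284.6 - j8.912e+04 Ω = 8.912e+04∠-89.8° Ω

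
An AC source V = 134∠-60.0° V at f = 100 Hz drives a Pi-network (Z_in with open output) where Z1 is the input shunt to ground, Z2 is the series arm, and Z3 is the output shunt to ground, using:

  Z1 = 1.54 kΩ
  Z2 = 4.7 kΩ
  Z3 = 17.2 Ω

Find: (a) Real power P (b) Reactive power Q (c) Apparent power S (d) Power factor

Step 1 — Angular frequency: ω = 2π·f = 2π·100 = 628.3 rad/s.
Step 2 — Component impedances:
  Z1: Z = R = 1540 Ω
  Z2: Z = R = 4700 Ω
  Z3: Z = R = 17.2 Ω
Step 3 — With open output, the series arm Z2 and the output shunt Z3 appear in series to ground: Z2 + Z3 = 4717 Ω.
Step 4 — Parallel with input shunt Z1: Z_in = Z1 || (Z2 + Z3) = 1161 Ω = 1161∠0.0° Ω.
Step 5 — Source phasor: V = 134∠-60.0° V = 67 - j116 V.
Step 6 — Current: I = V / Z = 0.05771 - j0.09996 A = 0.1154∠-60.0° A.
Step 7 — Complex power: S = V·I* = 15.47 VA.
Step 8 — Real power: P = Re(S) = 15.47 W.
Step 9 — Reactive power: Q = Im(S) = 0 VAR.
Step 10 — Apparent power: |S| = 15.47 VA.
Step 11 — Power factor: PF = P/|S| = 1 (unity).

(a) P = 15.47 W  (b) Q = 0 VAR  (c) S = 15.47 VA  (d) PF = 1 (unity)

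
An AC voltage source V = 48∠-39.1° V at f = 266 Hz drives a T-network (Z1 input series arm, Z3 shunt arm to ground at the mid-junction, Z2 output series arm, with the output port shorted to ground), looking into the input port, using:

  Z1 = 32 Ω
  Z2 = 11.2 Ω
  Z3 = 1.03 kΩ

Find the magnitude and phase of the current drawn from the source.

Step 1 — Angular frequency: ω = 2π·f = 2π·266 = 1671 rad/s.
Step 2 — Component impedances:
  Z1: Z = R = 32 Ω
  Z2: Z = R = 11.2 Ω
  Z3: Z = R = 1030 Ω
Step 3 — With the output port shorted to ground, the output series arm Z2 runs from the junction to ground; the shunt arm Z3 also runs from the junction to ground. They appear in parallel: Z3 || Z2 = 11.08 Ω.
Step 4 — Series with input arm Z1: Z_in = Z1 + (Z3 || Z2) = 43.08 Ω = 43.08∠0.0° Ω.
Step 5 — Source phasor: V = 48∠-39.1° V = 37.25 - j30.27 V.
Step 6 — Ohm's law: I = V / Z_total = (37.25 - j30.27) / (43.08) = 0.8647 - j0.7027 A.
Step 7 — Convert to polar: |I| = 1.114 A, ∠I = -39.1°.

I = 1.114∠-39.1° A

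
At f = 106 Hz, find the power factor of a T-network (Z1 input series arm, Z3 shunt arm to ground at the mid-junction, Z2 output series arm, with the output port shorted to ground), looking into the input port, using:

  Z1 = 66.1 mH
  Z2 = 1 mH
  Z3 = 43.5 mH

Step 1 — Angular frequency: ω = 2π·f = 2π·106 = 666 rad/s.
Step 2 — Component impedances:
  Z1: Z = jωL = j·666·0.0661 = 0 + j44.02 Ω
  Z2: Z = jωL = j·666·0.001 = 0 + j0.666 Ω
  Z3: Z = jωL = j·666·0.0435 = 0 + j28.97 Ω
Step 3 — With the output port shorted to ground, the output series arm Z2 runs from the junction to ground; the shunt arm Z3 also runs from the junction to ground. They appear in parallel: Z3 || Z2 = 0 + j0.6511 Ω.
Step 4 — Series with input arm Z1: Z_in = Z1 + (Z3 || Z2) = 0 + j44.67 Ω = 44.67∠90.0° Ω.
Step 5 — Power factor: PF = cos(φ) = Re(Z)/|Z| = 0/44.67 = 0.
Step 6 — Type: Im(Z) = 44.67 ⇒ lagging (phase φ = 90.0°).

PF = 0 (lagging, φ = 90.0°)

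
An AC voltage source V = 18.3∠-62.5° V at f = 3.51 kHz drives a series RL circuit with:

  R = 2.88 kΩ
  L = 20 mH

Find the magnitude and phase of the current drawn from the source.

Step 1 — Angular frequency: ω = 2π·f = 2π·3510 = 2.205e+04 rad/s.
Step 2 — Component impedances:
  R: Z = R = 2880 Ω
  L: Z = jωL = j·2.205e+04·0.02 = 0 + j441.1 Ω
Step 3 — Series combination: Z_total = R + L = 2880 + j441.1 Ω = 2914∠8.7° Ω.
Step 4 — Source phasor: V = 18.3∠-62.5° V = 8.45 - j16.23 V.
Step 5 — Ohm's law: I = V / Z_total = (8.45 - j16.23) / (2880 + j441.1) = 0.002023 - j0.005946 A.
Step 6 — Convert to polar: |I| = 0.006281 A, ∠I = -71.2°.

I = 0.006281∠-71.2° A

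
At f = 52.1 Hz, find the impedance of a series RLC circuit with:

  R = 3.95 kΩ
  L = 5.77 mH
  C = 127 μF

Step 1 — Angular frequency: ω = 2π·f = 2π·52.1 = 327.4 rad/s.
Step 2 — Component impedances:
  R: Z = R = 3950 Ω
  L: Z = jωL = j·327.4·0.00577 = 0 + j1.889 Ω
  C: Z = 1/(jωC) = -j/(ω·C) = 0 - j24.05 Ω
Step 3 — Series combination: Z_total = R + L + C = 3950 - j22.16 Ω = 3950∠-0.3° Ω.

Z = 3950 - j22.16 Ω = 3950∠-0.3° Ω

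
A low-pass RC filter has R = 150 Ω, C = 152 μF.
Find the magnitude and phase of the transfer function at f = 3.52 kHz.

Step 1 — Angular frequency: ω = 2π·3520 = 2.212e+04 rad/s.
Step 2 — Transfer function: H(jω) = 1/(1 + jωRC).
Step 3 — Denominator: 1 + jωRC = 1 + j·2.212e+04·150·0.000152 = 1 + j504.3.
Step 4 — H = 3.933e-06 - j0.001983.
Step 5 — Magnitude: |H| = 0.001983 (-54.1 dB); phase: φ = -89.9°.

|H| = 0.001983 (-54.1 dB), φ = -89.9°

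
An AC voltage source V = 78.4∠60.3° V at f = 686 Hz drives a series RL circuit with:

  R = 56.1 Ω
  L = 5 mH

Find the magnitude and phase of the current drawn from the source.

Step 1 — Angular frequency: ω = 2π·f = 2π·686 = 4310 rad/s.
Step 2 — Component impedances:
  R: Z = R = 56.1 Ω
  L: Z = jωL = j·4310·0.005 = 0 + j21.55 Ω
Step 3 — Series combination: Z_total = R + L = 56.1 + j21.55 Ω = 60.1∠21.0° Ω.
Step 4 — Source phasor: V = 78.4∠60.3° V = 38.84 + j68.1 V.
Step 5 — Ohm's law: I = V / Z_total = (38.84 + j68.1) / (56.1 + j21.55) = 1.01 + j0.826 A.
Step 6 — Convert to polar: |I| = 1.305 A, ∠I = 39.3°.

I = 1.305∠39.3° A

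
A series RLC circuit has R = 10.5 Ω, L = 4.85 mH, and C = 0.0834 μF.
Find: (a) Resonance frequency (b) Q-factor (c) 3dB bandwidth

Step 1 — Resonance condition Im(Z)=0 gives ω₀ = 1/√(LC).
Step 2 — ω₀ = 1/√(0.00485·8.34e-08) = 4.972e+04 rad/s.
Step 3 — f₀ = ω₀/(2π) = 7913 Hz.
Step 4 — Series Q: Q = ω₀L/R = 4.972e+04·0.00485/10.5 = 22.97.
Step 5 — 3dB bandwidth: Δω = ω₀/Q = 2165 rad/s; BW = Δω/(2π) = 344.6 Hz.

(a) f₀ = 7913 Hz  (b) Q = 22.97  (c) BW = 344.6 Hz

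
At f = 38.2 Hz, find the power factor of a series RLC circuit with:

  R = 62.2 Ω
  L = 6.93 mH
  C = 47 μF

Step 1 — Angular frequency: ω = 2π·f = 2π·38.2 = 240 rad/s.
Step 2 — Component impedances:
  R: Z = R = 62.2 Ω
  L: Z = jωL = j·240·0.00693 = 0 + j1.663 Ω
  C: Z = 1/(jωC) = -j/(ω·C) = 0 - j88.65 Ω
Step 3 — Series combination: Z_total = R + L + C = 62.2 - j86.98 Ω = 106.9∠-54.4° Ω.
Step 4 — Power factor: PF = cos(φ) = Re(Z)/|Z| = 62.2/106.93 = 0.5817.
Step 5 — Type: Im(Z) = -86.98 ⇒ leading (phase φ = -54.4°).

PF = 0.5817 (leading, φ = -54.4°)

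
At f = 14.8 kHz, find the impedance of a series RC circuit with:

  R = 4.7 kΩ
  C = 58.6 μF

Step 1 — Angular frequency: ω = 2π·f = 2π·1.48e+04 = 9.299e+04 rad/s.
Step 2 — Component impedances:
  R: Z = R = 4700 Ω
  C: Z = 1/(jωC) = -j/(ω·C) = 0 - j0.1835 Ω
Step 3 — Series combination: Z_total = R + C = 4700 - j0.1835 Ω = 4700∠-0.0° Ω.

Z = 4700 - j0.1835 Ω = 4700∠-0.0° Ω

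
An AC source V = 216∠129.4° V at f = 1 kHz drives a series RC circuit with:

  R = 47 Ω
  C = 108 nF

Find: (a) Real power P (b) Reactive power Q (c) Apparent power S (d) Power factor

Step 1 — Angular frequency: ω = 2π·f = 2π·1000 = 6283 rad/s.
Step 2 — Component impedances:
  R: Z = R = 47 Ω
  C: Z = 1/(jωC) = -j/(ω·C) = 0 - j1474 Ω
Step 3 — Series combination: Z_total = R + C = 47 - j1474 Ω = 1474∠-88.2° Ω.
Step 4 — Source phasor: V = 216∠129.4° V = -137.1 + j166.9 V.
Step 5 — Current: I = V / Z = -0.1161 - j0.08933 A = 0.1465∠-142.4° A.
Step 6 — Complex power: S = V·I* = 1.009 - j31.63 VA.
Step 7 — Real power: P = Re(S) = 1.009 W.
Step 8 — Reactive power: Q = Im(S) = -31.63 VAR.
Step 9 — Apparent power: |S| = 31.64 VA.
Step 10 — Power factor: PF = P/|S| = 0.03188 (leading).

(a) P = 1.009 W  (b) Q = -31.63 VAR  (c) S = 31.64 VA  (d) PF = 0.03188 (leading)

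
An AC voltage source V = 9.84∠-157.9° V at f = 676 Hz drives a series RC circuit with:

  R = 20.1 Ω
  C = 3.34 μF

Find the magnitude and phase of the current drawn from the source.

Step 1 — Angular frequency: ω = 2π·f = 2π·676 = 4247 rad/s.
Step 2 — Component impedances:
  R: Z = R = 20.1 Ω
  C: Z = 1/(jωC) = -j/(ω·C) = 0 - j70.49 Ω
Step 3 — Series combination: Z_total = R + C = 20.1 - j70.49 Ω = 73.3∠-74.1° Ω.
Step 4 — Source phasor: V = 9.84∠-157.9° V = -9.117 - j3.702 V.
Step 5 — Ohm's law: I = V / Z_total = (-9.117 - j3.702) / (20.1 - j70.49) = 0.01446 - j0.1335 A.
Step 6 — Convert to polar: |I| = 0.1342 A, ∠I = -83.8°.

I = 0.1342∠-83.8° A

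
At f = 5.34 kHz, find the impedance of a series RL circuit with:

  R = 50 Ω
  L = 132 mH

Step 1 — Angular frequency: ω = 2π·f = 2π·5340 = 3.355e+04 rad/s.
Step 2 — Component impedances:
  R: Z = R = 50 Ω
  L: Z = jωL = j·3.355e+04·0.132 = 0 + j4429 Ω
Step 3 — Series combination: Z_total = R + L = 50 + j4429 Ω = 4429∠89.4° Ω.

Z = 50 + j4429 Ω = 4429∠89.4° Ω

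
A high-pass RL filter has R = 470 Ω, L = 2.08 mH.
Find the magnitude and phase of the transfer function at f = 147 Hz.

Step 1 — Angular frequency: ω = 2π·147 = 923.6 rad/s.
Step 2 — Transfer function: H(jω) = jωL/(R + jωL).
Step 3 — Numerator jωL = j·1.921; denominator R + jωL = 470 + j1.921.
Step 4 — H = 1.671e-05 + j0.004087.
Step 5 — Magnitude: |H| = 0.004088 (-47.8 dB); phase: φ = 89.8°.

|H| = 0.004088 (-47.8 dB), φ = 89.8°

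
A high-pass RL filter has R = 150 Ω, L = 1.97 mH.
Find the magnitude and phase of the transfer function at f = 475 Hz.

Step 1 — Angular frequency: ω = 2π·475 = 2985 rad/s.
Step 2 — Transfer function: H(jω) = jωL/(R + jωL).
Step 3 — Numerator jωL = j·5.879; denominator R + jωL = 150 + j5.879.
Step 4 — H = 0.001534 + j0.03914.
Step 5 — Magnitude: |H| = 0.03917 (-28.1 dB); phase: φ = 87.8°.

|H| = 0.03917 (-28.1 dB), φ = 87.8°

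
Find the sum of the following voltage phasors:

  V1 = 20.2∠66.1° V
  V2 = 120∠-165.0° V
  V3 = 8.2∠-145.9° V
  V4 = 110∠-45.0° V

Step 1 — Convert each phasor to rectangular form:
  V1 = 20.2·(cos(66.1°) + j·sin(66.1°)) = 8.184 + j18.47 V
  V2 = 120·(cos(-165.0°) + j·sin(-165.0°)) = -115.9 - j31.06 V
  V3 = 8.2·(cos(-145.9°) + j·sin(-145.9°)) = -6.79 - j4.597 V
  V4 = 110·(cos(-45.0°) + j·sin(-45.0°)) = 77.78 - j77.78 V
Step 2 — Sum components: V_total = -36.74 - j94.97 V.
Step 3 — Convert to polar: |V_total| = 101.8 V, ∠V_total = -111.1°.

V_total = 101.8∠-111.1° V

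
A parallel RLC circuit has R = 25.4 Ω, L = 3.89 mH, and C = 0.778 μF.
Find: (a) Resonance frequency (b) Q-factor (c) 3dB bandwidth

Step 1 — Resonance: ω₀ = 1/√(LC) = 1/√(0.00389·7.78e-07) = 1.818e+04 rad/s.
Step 2 — f₀ = ω₀/(2π) = 2893 Hz.
Step 3 — Parallel Q: Q = R/(ω₀L) = 25.4/(1.818e+04·0.00389) = 0.3592.
Step 4 — Bandwidth: Δω = ω₀/Q = 5.06e+04 rad/s; BW = Δω/(2π) = 8054 Hz.

(a) f₀ = 2893 Hz  (b) Q = 0.3592  (c) BW = 8054 Hz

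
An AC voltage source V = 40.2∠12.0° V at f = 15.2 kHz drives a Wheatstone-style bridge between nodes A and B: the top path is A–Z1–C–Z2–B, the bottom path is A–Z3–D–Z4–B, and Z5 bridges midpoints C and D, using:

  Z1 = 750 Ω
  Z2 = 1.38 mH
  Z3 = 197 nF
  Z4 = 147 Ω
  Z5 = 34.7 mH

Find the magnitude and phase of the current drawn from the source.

Step 1 — Angular frequency: ω = 2π·f = 2π·1.52e+04 = 9.55e+04 rad/s.
Step 2 — Component impedances:
  Z1: Z = R = 750 Ω
  Z2: Z = jωL = j·9.55e+04·0.00138 = 0 + j131.8 Ω
  Z3: Z = 1/(jωC) = -j/(ω·C) = 0 - j53.15 Ω
  Z4: Z = R = 147 Ω
  Z5: Z = jωL = j·9.55e+04·0.0347 = 0 + j3314 Ω
Step 3 — Bridge requires nodal analysis (the Z5 bridge couples midpoints C and D, so the two paths cannot be reduced to a simple series/parallel combination). Setting node B to ground and injecting 1 A at node A, the 3-node admittance system at A, C, D solves to V_A = Z_AB = 128.3 - j30.22 Ω = 131.8∠-13.3° Ω.
Step 4 — Source phasor: V = 40.2∠12.0° V = 39.32 + j8.358 V.
Step 5 — Ohm's law: I = V / Z_total = (39.32 + j8.358) / (128.3 - j30.22) = 0.2759 + j0.1302 A.
Step 6 — Convert to polar: |I| = 0.3051 A, ∠I = 25.3°.

I = 0.3051∠25.3° A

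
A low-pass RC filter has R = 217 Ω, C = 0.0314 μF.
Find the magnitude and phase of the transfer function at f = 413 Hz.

Step 1 — Angular frequency: ω = 2π·413 = 2595 rad/s.
Step 2 — Transfer function: H(jω) = 1/(1 + jωRC).
Step 3 — Denominator: 1 + jωRC = 1 + j·2595·217·3.14e-08 = 1 + j0.01768.
Step 4 — H = 0.9997 - j0.01768.
Step 5 — Magnitude: |H| = 0.9998 (-0.0 dB); phase: φ = -1.0°.

|H| = 0.9998 (-0.0 dB), φ = -1.0°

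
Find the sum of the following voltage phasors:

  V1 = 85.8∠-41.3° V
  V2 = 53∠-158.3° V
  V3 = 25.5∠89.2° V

Step 1 — Convert each phasor to rectangular form:
  V1 = 85.8·(cos(-41.3°) + j·sin(-41.3°)) = 64.46 - j56.63 V
  V2 = 53·(cos(-158.3°) + j·sin(-158.3°)) = -49.24 - j19.6 V
  V3 = 25.5·(cos(89.2°) + j·sin(89.2°)) = 0.356 + j25.5 V
Step 2 — Sum components: V_total = 15.57 - j50.73 V.
Step 3 — Convert to polar: |V_total| = 53.06 V, ∠V_total = -72.9°.

V_total = 53.06∠-72.9° V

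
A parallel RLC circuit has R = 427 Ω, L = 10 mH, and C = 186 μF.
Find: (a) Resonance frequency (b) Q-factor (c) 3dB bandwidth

Step 1 — Resonance: ω₀ = 1/√(LC) = 1/√(0.01·0.000186) = 733.2 rad/s.
Step 2 — f₀ = ω₀/(2π) = 116.7 Hz.
Step 3 — Parallel Q: Q = R/(ω₀L) = 427/(733.2·0.01) = 58.24.
Step 4 — Bandwidth: Δω = ω₀/Q = 12.59 rad/s; BW = Δω/(2π) = 2.004 Hz.

(a) f₀ = 116.7 Hz  (b) Q = 58.24  (c) BW = 2.004 Hz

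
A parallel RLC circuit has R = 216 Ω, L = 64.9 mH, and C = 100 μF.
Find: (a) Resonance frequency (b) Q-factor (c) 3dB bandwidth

Step 1 — Resonance: ω₀ = 1/√(LC) = 1/√(0.0649·0.0001) = 392.5 rad/s.
Step 2 — f₀ = ω₀/(2π) = 62.47 Hz.
Step 3 — Parallel Q: Q = R/(ω₀L) = 216/(392.5·0.0649) = 8.479.
Step 4 — Bandwidth: Δω = ω₀/Q = 46.3 rad/s; BW = Δω/(2π) = 7.368 Hz.

(a) f₀ = 62.47 Hz  (b) Q = 8.479  (c) BW = 7.368 Hz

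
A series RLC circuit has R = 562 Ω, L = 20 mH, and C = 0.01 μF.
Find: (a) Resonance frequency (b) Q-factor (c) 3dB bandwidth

Step 1 — Resonance: ω₀ = 1/√(LC) = 1/√(0.02·1e-08) = 7.071e+04 rad/s.
Step 2 — f₀ = ω₀/(2π) = 1.125e+04 Hz.
Step 3 — Series Q: Q = ω₀L/R = 7.071e+04·0.02/562 = 2.516.
Step 4 — Bandwidth: Δω = ω₀/Q = 2.81e+04 rad/s; BW = Δω/(2π) = 4472 Hz.

(a) f₀ = 1.125e+04 Hz  (b) Q = 2.516  (c) BW = 4472 Hz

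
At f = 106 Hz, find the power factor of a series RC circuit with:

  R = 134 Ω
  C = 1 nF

Step 1 — Angular frequency: ω = 2π·f = 2π·106 = 666 rad/s.
Step 2 — Component impedances:
  R: Z = R = 134 Ω
  C: Z = 1/(jωC) = -j/(ω·C) = 0 - j1.501e+06 Ω
Step 3 — Series combination: Z_total = R + C = 134 - j1.501e+06 Ω = 1.501e+06∠-90.0° Ω.
Step 4 — Power factor: PF = cos(φ) = Re(Z)/|Z| = 134/1.50146e+06 = 8.925e-05.
Step 5 — Type: Im(Z) = -1.501e+06 ⇒ leading (phase φ = -90.0°).

PF = 8.925e-05 (leading, φ = -90.0°)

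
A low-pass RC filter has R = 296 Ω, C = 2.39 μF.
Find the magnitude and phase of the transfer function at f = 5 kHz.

Step 1 — Angular frequency: ω = 2π·5000 = 3.142e+04 rad/s.
Step 2 — Transfer function: H(jω) = 1/(1 + jωRC).
Step 3 — Denominator: 1 + jωRC = 1 + j·3.142e+04·296·2.39e-06 = 1 + j22.22.
Step 4 — H = 0.00202 - j0.0449.
Step 5 — Magnitude: |H| = 0.04495 (-26.9 dB); phase: φ = -87.4°.

|H| = 0.04495 (-26.9 dB), φ = -87.4°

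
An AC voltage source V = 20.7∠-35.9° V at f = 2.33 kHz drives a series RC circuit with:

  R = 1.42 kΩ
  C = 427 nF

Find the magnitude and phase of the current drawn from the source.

Step 1 — Angular frequency: ω = 2π·f = 2π·2330 = 1.464e+04 rad/s.
Step 2 — Component impedances:
  R: Z = R = 1420 Ω
  C: Z = 1/(jωC) = -j/(ω·C) = 0 - j160 Ω
Step 3 — Series combination: Z_total = R + C = 1420 - j160 Ω = 1429∠-6.4° Ω.
Step 4 — Source phasor: V = 20.7∠-35.9° V = 16.77 - j12.14 V.
Step 5 — Ohm's law: I = V / Z_total = (16.77 - j12.14) / (1420 - j160) = 0.01261 - j0.007127 A.
Step 6 — Convert to polar: |I| = 0.01449 A, ∠I = -29.5°.

I = 0.01449∠-29.5° A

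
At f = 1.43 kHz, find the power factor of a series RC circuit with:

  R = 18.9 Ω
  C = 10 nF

Step 1 — Angular frequency: ω = 2π·f = 2π·1430 = 8985 rad/s.
Step 2 — Component impedances:
  R: Z = R = 18.9 Ω
  C: Z = 1/(jωC) = -j/(ω·C) = 0 - j1.113e+04 Ω
Step 3 — Series combination: Z_total = R + C = 18.9 - j1.113e+04 Ω = 1.113e+04∠-89.9° Ω.
Step 4 — Power factor: PF = cos(φ) = Re(Z)/|Z| = 18.9/1.113e+04 = 0.001698.
Step 5 — Type: Im(Z) = -1.113e+04 ⇒ leading (phase φ = -89.9°).

PF = 0.001698 (leading, φ = -89.9°)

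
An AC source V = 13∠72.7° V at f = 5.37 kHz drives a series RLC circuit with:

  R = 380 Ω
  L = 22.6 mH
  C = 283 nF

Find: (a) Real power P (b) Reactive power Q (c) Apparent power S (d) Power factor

Step 1 — Angular frequency: ω = 2π·f = 2π·5370 = 3.374e+04 rad/s.
Step 2 — Component impedances:
  R: Z = R = 380 Ω
  L: Z = jωL = j·3.374e+04·0.0226 = 0 + j762.5 Ω
  C: Z = 1/(jωC) = -j/(ω·C) = 0 - j104.7 Ω
Step 3 — Series combination: Z_total = R + L + C = 380 + j657.8 Ω = 759.7∠60.0° Ω.
Step 4 — Source phasor: V = 13∠72.7° V = 3.866 + j12.41 V.
Step 5 — Current: I = V / Z = 0.01669 + j0.003766 A = 0.01711∠12.7° A.
Step 6 — Complex power: S = V·I* = 0.1113 + j0.1926 VA.
Step 7 — Real power: P = Re(S) = 0.1113 W.
Step 8 — Reactive power: Q = Im(S) = 0.1926 VAR.
Step 9 — Apparent power: |S| = 0.2225 VA.
Step 10 — Power factor: PF = P/|S| = 0.5002 (lagging).

(a) P = 0.1113 W  (b) Q = 0.1926 VAR  (c) S = 0.2225 VA  (d) PF = 0.5002 (lagging)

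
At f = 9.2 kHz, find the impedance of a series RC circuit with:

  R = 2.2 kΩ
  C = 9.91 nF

Step 1 — Angular frequency: ω = 2π·f = 2π·9200 = 5.781e+04 rad/s.
Step 2 — Component impedances:
  R: Z = R = 2200 Ω
  C: Z = 1/(jωC) = -j/(ω·C) = 0 - j1746 Ω
Step 3 — Series combination: Z_total = R + C = 2200 - j1746 Ω = 2808∠-38.4° Ω.

Z = 2200 - j1746 Ω = 2808∠-38.4° Ω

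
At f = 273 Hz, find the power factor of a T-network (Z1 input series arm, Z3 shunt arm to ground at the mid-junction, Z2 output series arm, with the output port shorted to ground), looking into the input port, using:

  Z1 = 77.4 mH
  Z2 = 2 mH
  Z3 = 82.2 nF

Step 1 — Angular frequency: ω = 2π·f = 2π·273 = 1715 rad/s.
Step 2 — Component impedances:
  Z1: Z = jωL = j·1715·0.0774 = 0 + j132.8 Ω
  Z2: Z = jωL = j·1715·0.002 = 0 + j3.431 Ω
  Z3: Z = 1/(jωC) = -j/(ω·C) = 0 - j7092 Ω
Step 3 — With the output port shorted to ground, the output series arm Z2 runs from the junction to ground; the shunt arm Z3 also runs from the junction to ground. They appear in parallel: Z3 || Z2 = 0 + j3.432 Ω.
Step 4 — Series with input arm Z1: Z_in = Z1 + (Z3 || Z2) = 0 + j136.2 Ω = 136.2∠90.0° Ω.
Step 5 — Power factor: PF = cos(φ) = Re(Z)/|Z| = 0/136.2 = 0.
Step 6 — Type: Im(Z) = 136.2 ⇒ lagging (phase φ = 90.0°).

PF = 0 (lagging, φ = 90.0°)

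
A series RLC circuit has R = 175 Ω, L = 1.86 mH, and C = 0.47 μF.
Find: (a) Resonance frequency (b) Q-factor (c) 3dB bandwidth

Step 1 — Resonance: ω₀ = 1/√(LC) = 1/√(0.00186·4.7e-07) = 3.382e+04 rad/s.
Step 2 — f₀ = ω₀/(2π) = 5383 Hz.
Step 3 — Series Q: Q = ω₀L/R = 3.382e+04·0.00186/175 = 0.3595.
Step 4 — Bandwidth: Δω = ω₀/Q = 9.409e+04 rad/s; BW = Δω/(2π) = 1.497e+04 Hz.

(a) f₀ = 5383 Hz  (b) Q = 0.3595  (c) BW = 1.497e+04 Hz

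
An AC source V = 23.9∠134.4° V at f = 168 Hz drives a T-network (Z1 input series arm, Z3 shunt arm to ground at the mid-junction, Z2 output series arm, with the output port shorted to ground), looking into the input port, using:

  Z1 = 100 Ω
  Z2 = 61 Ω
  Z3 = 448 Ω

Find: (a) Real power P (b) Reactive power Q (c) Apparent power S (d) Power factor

Step 1 — Angular frequency: ω = 2π·f = 2π·168 = 1056 rad/s.
Step 2 — Component impedances:
  Z1: Z = R = 100 Ω
  Z2: Z = R = 61 Ω
  Z3: Z = R = 448 Ω
Step 3 — With the output port shorted to ground, the output series arm Z2 runs from the junction to ground; the shunt arm Z3 also runs from the junction to ground. They appear in parallel: Z3 || Z2 = 53.69 Ω.
Step 4 — Series with input arm Z1: Z_in = Z1 + (Z3 || Z2) = 153.7 Ω = 153.7∠0.0° Ω.
Step 5 — Source phasor: V = 23.9∠134.4° V = -16.72 + j17.08 V.
Step 6 — Current: I = V / Z = -0.1088 + j0.1111 A = 0.1555∠134.4° A.
Step 7 — Complex power: S = V·I* = 3.717 VA.
Step 8 — Real power: P = Re(S) = 3.717 W.
Step 9 — Reactive power: Q = Im(S) = 0 VAR.
Step 10 — Apparent power: |S| = 3.717 VA.
Step 11 — Power factor: PF = P/|S| = 1 (unity).

(a) P = 3.717 W  (b) Q = 0 VAR  (c) S = 3.717 VA  (d) PF = 1 (unity)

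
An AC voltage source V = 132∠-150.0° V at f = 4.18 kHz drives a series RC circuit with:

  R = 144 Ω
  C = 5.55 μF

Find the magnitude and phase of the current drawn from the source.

Step 1 — Angular frequency: ω = 2π·f = 2π·4180 = 2.626e+04 rad/s.
Step 2 — Component impedances:
  R: Z = R = 144 Ω
  C: Z = 1/(jωC) = -j/(ω·C) = 0 - j6.86 Ω
Step 3 — Series combination: Z_total = R + C = 144 - j6.86 Ω = 144.2∠-2.7° Ω.
Step 4 — Source phasor: V = 132∠-150.0° V = -114.3 - j66 V.
Step 5 — Ohm's law: I = V / Z_total = (-114.3 - j66) / (144 - j6.86) = -0.7703 - j0.495 A.
Step 6 — Convert to polar: |I| = 0.9156 A, ∠I = -147.3°.

I = 0.9156∠-147.3° A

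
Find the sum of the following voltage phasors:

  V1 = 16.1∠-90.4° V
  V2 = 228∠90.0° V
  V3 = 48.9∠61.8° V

Step 1 — Convert each phasor to rectangular form:
  V1 = 16.1·(cos(-90.4°) + j·sin(-90.4°)) = -0.1124 - j16.1 V
  V2 = 228·(cos(90.0°) + j·sin(90.0°)) = 0 + j228 V
  V3 = 48.9·(cos(61.8°) + j·sin(61.8°)) = 23.11 + j43.1 V
Step 2 — Sum components: V_total = 23 + j255 V.
Step 3 — Convert to polar: |V_total| = 256 V, ∠V_total = 84.8°.

V_total = 256∠84.8° V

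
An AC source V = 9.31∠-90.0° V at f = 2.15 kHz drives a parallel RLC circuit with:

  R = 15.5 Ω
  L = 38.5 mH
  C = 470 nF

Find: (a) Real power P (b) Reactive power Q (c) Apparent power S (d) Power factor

Step 1 — Angular frequency: ω = 2π·f = 2π·2150 = 1.351e+04 rad/s.
Step 2 — Component impedances:
  R: Z = R = 15.5 Ω
  L: Z = jωL = j·1.351e+04·0.0385 = 0 + j520.1 Ω
  C: Z = 1/(jωC) = -j/(ω·C) = 0 - j157.5 Ω
Step 3 — Parallel combination: 1/Z_total = 1/R + 1/L + 1/C; Z_total = 15.43 - j1.058 Ω = 15.46∠-3.9° Ω.
Step 4 — Source phasor: V = 9.31∠-90.0° V = 0 - j9.31 V.
Step 5 — Current: I = V / Z = 0.04121 - j0.6006 A = 0.6021∠-86.1° A.
Step 6 — Complex power: S = V·I* = 5.592 - j0.3837 VA.
Step 7 — Real power: P = Re(S) = 5.592 W.
Step 8 — Reactive power: Q = Im(S) = -0.3837 VAR.
Step 9 — Apparent power: |S| = 5.605 VA.
Step 10 — Power factor: PF = P/|S| = 0.9977 (leading).

(a) P = 5.592 W  (b) Q = -0.3837 VAR  (c) S = 5.605 VA  (d) PF = 0.9977 (leading)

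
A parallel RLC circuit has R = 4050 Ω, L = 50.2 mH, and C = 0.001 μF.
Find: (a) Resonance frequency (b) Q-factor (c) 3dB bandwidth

Step 1 — Resonance: ω₀ = 1/√(LC) = 1/√(0.0502·1e-09) = 1.411e+05 rad/s.
Step 2 — f₀ = ω₀/(2π) = 2.246e+04 Hz.
Step 3 — Parallel Q: Q = R/(ω₀L) = 4050/(1.411e+05·0.0502) = 0.5716.
Step 4 — Bandwidth: Δω = ω₀/Q = 2.469e+05 rad/s; BW = Δω/(2π) = 3.93e+04 Hz.

(a) f₀ = 2.246e+04 Hz  (b) Q = 0.5716  (c) BW = 3.93e+04 Hz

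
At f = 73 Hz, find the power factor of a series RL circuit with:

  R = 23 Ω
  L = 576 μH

Step 1 — Angular frequency: ω = 2π·f = 2π·73 = 458.7 rad/s.
Step 2 — Component impedances:
  R: Z = R = 23 Ω
  L: Z = jωL = j·458.7·0.000576 = 0 + j0.2642 Ω
Step 3 — Series combination: Z_total = R + L = 23 + j0.2642 Ω = 23∠0.7° Ω.
Step 4 — Power factor: PF = cos(φ) = Re(Z)/|Z| = 23/23.002 = 0.9999.
Step 5 — Type: Im(Z) = 0.2642 ⇒ lagging (phase φ = 0.7°).

PF = 0.9999 (lagging, φ = 0.7°)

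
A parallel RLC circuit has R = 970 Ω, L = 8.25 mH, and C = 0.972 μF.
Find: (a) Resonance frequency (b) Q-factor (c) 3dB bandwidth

Step 1 — Resonance: ω₀ = 1/√(LC) = 1/√(0.00825·9.72e-07) = 1.117e+04 rad/s.
Step 2 — f₀ = ω₀/(2π) = 1777 Hz.
Step 3 — Parallel Q: Q = R/(ω₀L) = 970/(1.117e+04·0.00825) = 10.53.
Step 4 — Bandwidth: Δω = ω₀/Q = 1061 rad/s; BW = Δω/(2π) = 168.8 Hz.

(a) f₀ = 1777 Hz  (b) Q = 10.53  (c) BW = 168.8 Hz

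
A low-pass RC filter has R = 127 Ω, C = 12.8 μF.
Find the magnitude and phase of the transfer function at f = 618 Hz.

Step 1 — Angular frequency: ω = 2π·618 = 3883 rad/s.
Step 2 — Transfer function: H(jω) = 1/(1 + jωRC).
Step 3 — Denominator: 1 + jωRC = 1 + j·3883·127·1.28e-05 = 1 + j6.312.
Step 4 — H = 0.02448 - j0.1545.
Step 5 — Magnitude: |H| = 0.1565 (-16.1 dB); phase: φ = -81.0°.

|H| = 0.1565 (-16.1 dB), φ = -81.0°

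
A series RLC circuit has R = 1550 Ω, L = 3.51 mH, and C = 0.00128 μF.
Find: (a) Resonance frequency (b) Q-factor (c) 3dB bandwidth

Step 1 — Resonance: ω₀ = 1/√(LC) = 1/√(0.00351·1.28e-09) = 4.718e+05 rad/s.
Step 2 — f₀ = ω₀/(2π) = 7.509e+04 Hz.
Step 3 — Series Q: Q = ω₀L/R = 4.718e+05·0.00351/1550 = 1.068.
Step 4 — Bandwidth: Δω = ω₀/Q = 4.416e+05 rad/s; BW = Δω/(2π) = 7.028e+04 Hz.

(a) f₀ = 7.509e+04 Hz  (b) Q = 1.068  (c) BW = 7.028e+04 Hz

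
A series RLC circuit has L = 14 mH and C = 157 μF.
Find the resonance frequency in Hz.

Step 1 — Resonance condition Im(Z)=0 gives ω₀ = 1/√(LC).
Step 2 — ω₀ = 1/√(0.014·0.000157) = 674.5 rad/s.
Step 3 — f₀ = ω₀/(2π) = 107.4 Hz.

f₀ = 107.4 Hz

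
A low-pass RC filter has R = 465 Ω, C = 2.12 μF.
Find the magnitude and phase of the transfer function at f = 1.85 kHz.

Step 1 — Angular frequency: ω = 2π·1850 = 1.162e+04 rad/s.
Step 2 — Transfer function: H(jω) = 1/(1 + jωRC).
Step 3 — Denominator: 1 + jωRC = 1 + j·1.162e+04·465·2.12e-06 = 1 + j11.46.
Step 4 — H = 0.007558 - j0.08661.
Step 5 — Magnitude: |H| = 0.08694 (-21.2 dB); phase: φ = -85.0°.

|H| = 0.08694 (-21.2 dB), φ = -85.0°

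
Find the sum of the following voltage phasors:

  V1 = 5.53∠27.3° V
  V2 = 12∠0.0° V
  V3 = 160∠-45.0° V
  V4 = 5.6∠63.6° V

Step 1 — Convert each phasor to rectangular form:
  V1 = 5.53·(cos(27.3°) + j·sin(27.3°)) = 4.914 + j2.536 V
  V2 = 12·(cos(0.0°) + j·sin(0.0°)) = 12 V
  V3 = 160·(cos(-45.0°) + j·sin(-45.0°)) = 113.1 - j113.1 V
  V4 = 5.6·(cos(63.6°) + j·sin(63.6°)) = 2.49 + j5.016 V
Step 2 — Sum components: V_total = 132.5 - j105.6 V.
Step 3 — Convert to polar: |V_total| = 169.5 V, ∠V_total = -38.5°.

V_total = 169.5∠-38.5° V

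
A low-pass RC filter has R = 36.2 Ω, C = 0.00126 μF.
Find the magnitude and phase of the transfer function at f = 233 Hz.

Step 1 — Angular frequency: ω = 2π·233 = 1464 rad/s.
Step 2 — Transfer function: H(jω) = 1/(1 + jωRC).
Step 3 — Denominator: 1 + jωRC = 1 + j·1464·36.2·1.26e-09 = 1 + j6.678e-05.
Step 4 — H = 1 - j6.678e-05.
Step 5 — Magnitude: |H| = 1 (-0.0 dB); phase: φ = -0.0°.

|H| = 1 (-0.0 dB), φ = -0.0°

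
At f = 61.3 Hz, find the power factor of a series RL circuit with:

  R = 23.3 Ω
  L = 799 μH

Step 1 — Angular frequency: ω = 2π·f = 2π·61.3 = 385.2 rad/s.
Step 2 — Component impedances:
  R: Z = R = 23.3 Ω
  L: Z = jωL = j·385.2·0.000799 = 0 + j0.3077 Ω
Step 3 — Series combination: Z_total = R + L = 23.3 + j0.3077 Ω = 23.3∠0.8° Ω.
Step 4 — Power factor: PF = cos(φ) = Re(Z)/|Z| = 23.3/23.302 = 0.9999.
Step 5 — Type: Im(Z) = 0.3077 ⇒ lagging (phase φ = 0.8°).

PF = 0.9999 (lagging, φ = 0.8°)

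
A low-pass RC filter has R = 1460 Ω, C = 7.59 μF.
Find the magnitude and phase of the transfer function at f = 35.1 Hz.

Step 1 — Angular frequency: ω = 2π·35.1 = 220.5 rad/s.
Step 2 — Transfer function: H(jω) = 1/(1 + jωRC).
Step 3 — Denominator: 1 + jωRC = 1 + j·220.5·1460·7.59e-06 = 1 + j2.444.
Step 4 — H = 0.1434 - j0.3505.
Step 5 — Magnitude: |H| = 0.3787 (-8.4 dB); phase: φ = -67.7°.

|H| = 0.3787 (-8.4 dB), φ = -67.7°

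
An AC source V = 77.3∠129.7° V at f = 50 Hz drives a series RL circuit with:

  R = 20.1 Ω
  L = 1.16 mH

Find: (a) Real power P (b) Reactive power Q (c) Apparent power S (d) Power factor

Step 1 — Angular frequency: ω = 2π·f = 2π·50 = 314.2 rad/s.
Step 2 — Component impedances:
  R: Z = R = 20.1 Ω
  L: Z = jωL = j·314.2·0.00116 = 0 + j0.3644 Ω
Step 3 — Series combination: Z_total = R + L = 20.1 + j0.3644 Ω = 20.1∠1.0° Ω.
Step 4 — Source phasor: V = 77.3∠129.7° V = -49.38 + j59.47 V.
Step 5 — Current: I = V / Z = -2.402 + j3.002 A = 3.845∠128.7° A.
Step 6 — Complex power: S = V·I* = 297.2 + j5.388 VA.
Step 7 — Real power: P = Re(S) = 297.2 W.
Step 8 — Reactive power: Q = Im(S) = 5.388 VAR.
Step 9 — Apparent power: |S| = 297.2 VA.
Step 10 — Power factor: PF = P/|S| = 0.9998 (lagging).

(a) P = 297.2 W  (b) Q = 5.388 VAR  (c) S = 297.2 VA  (d) PF = 0.9998 (lagging)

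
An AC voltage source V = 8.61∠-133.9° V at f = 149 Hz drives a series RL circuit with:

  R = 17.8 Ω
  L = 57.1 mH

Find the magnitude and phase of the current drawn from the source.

Step 1 — Angular frequency: ω = 2π·f = 2π·149 = 936.2 rad/s.
Step 2 — Component impedances:
  R: Z = R = 17.8 Ω
  L: Z = jωL = j·936.2·0.0571 = 0 + j53.46 Ω
Step 3 — Series combination: Z_total = R + L = 17.8 + j53.46 Ω = 56.34∠71.6° Ω.
Step 4 — Source phasor: V = 8.61∠-133.9° V = -5.97 - j6.204 V.
Step 5 — Ohm's law: I = V / Z_total = (-5.97 - j6.204) / (17.8 + j53.46) = -0.1379 + j0.06575 A.
Step 6 — Convert to polar: |I| = 0.1528 A, ∠I = 154.5°.

I = 0.1528∠154.5° A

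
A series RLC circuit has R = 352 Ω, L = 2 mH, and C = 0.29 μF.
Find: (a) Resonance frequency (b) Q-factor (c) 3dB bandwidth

Step 1 — Resonance condition Im(Z)=0 gives ω₀ = 1/√(LC).
Step 2 — ω₀ = 1/√(0.002·2.9e-07) = 4.152e+04 rad/s.
Step 3 — f₀ = ω₀/(2π) = 6609 Hz.
Step 4 — Series Q: Q = ω₀L/R = 4.152e+04·0.002/352 = 0.2359.
Step 5 — 3dB bandwidth: Δω = ω₀/Q = 1.76e+05 rad/s; BW = Δω/(2π) = 2.801e+04 Hz.

(a) f₀ = 6609 Hz  (b) Q = 0.2359  (c) BW = 2.801e+04 Hz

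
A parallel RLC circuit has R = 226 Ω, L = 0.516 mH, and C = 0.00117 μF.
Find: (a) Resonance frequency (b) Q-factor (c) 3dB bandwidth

Step 1 — Resonance: ω₀ = 1/√(LC) = 1/√(0.000516·1.17e-09) = 1.287e+06 rad/s.
Step 2 — f₀ = ω₀/(2π) = 2.048e+05 Hz.
Step 3 — Parallel Q: Q = R/(ω₀L) = 226/(1.287e+06·0.000516) = 0.3403.
Step 4 — Bandwidth: Δω = ω₀/Q = 3.782e+06 rad/s; BW = Δω/(2π) = 6.019e+05 Hz.

(a) f₀ = 2.048e+05 Hz  (b) Q = 0.3403  (c) BW = 6.019e+05 Hz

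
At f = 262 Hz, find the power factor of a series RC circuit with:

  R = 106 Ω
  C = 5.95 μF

Step 1 — Angular frequency: ω = 2π·f = 2π·262 = 1646 rad/s.
Step 2 — Component impedances:
  R: Z = R = 106 Ω
  C: Z = 1/(jωC) = -j/(ω·C) = 0 - j102.1 Ω
Step 3 — Series combination: Z_total = R + C = 106 - j102.1 Ω = 147.2∠-43.9° Ω.
Step 4 — Power factor: PF = cos(φ) = Re(Z)/|Z| = 106/147.17 = 0.7203.
Step 5 — Type: Im(Z) = -102.1 ⇒ leading (phase φ = -43.9°).

PF = 0.7203 (leading, φ = -43.9°)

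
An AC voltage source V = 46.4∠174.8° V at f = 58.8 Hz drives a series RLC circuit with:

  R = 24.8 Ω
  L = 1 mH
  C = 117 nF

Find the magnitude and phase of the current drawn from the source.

Step 1 — Angular frequency: ω = 2π·f = 2π·58.8 = 369.5 rad/s.
Step 2 — Component impedances:
  R: Z = R = 24.8 Ω
  L: Z = jωL = j·369.5·0.001 = 0 + j0.3695 Ω
  C: Z = 1/(jωC) = -j/(ω·C) = 0 - j2.313e+04 Ω
Step 3 — Series combination: Z_total = R + L + C = 24.8 - j2.313e+04 Ω = 2.313e+04∠-89.9° Ω.
Step 4 — Source phasor: V = 46.4∠174.8° V = -46.21 + j4.205 V.
Step 5 — Ohm's law: I = V / Z_total = (-46.21 + j4.205) / (24.8 - j2.313e+04) = -0.0001839 - j0.001997 A.
Step 6 — Convert to polar: |I| = 0.002006 A, ∠I = -95.3°.

I = 0.002006∠-95.3° A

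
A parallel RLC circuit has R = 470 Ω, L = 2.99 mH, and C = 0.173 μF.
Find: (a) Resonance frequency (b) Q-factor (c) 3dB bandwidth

Step 1 — Resonance: ω₀ = 1/√(LC) = 1/√(0.00299·1.73e-07) = 4.397e+04 rad/s.
Step 2 — f₀ = ω₀/(2π) = 6998 Hz.
Step 3 — Parallel Q: Q = R/(ω₀L) = 470/(4.397e+04·0.00299) = 3.575.
Step 4 — Bandwidth: Δω = ω₀/Q = 1.23e+04 rad/s; BW = Δω/(2π) = 1957 Hz.

(a) f₀ = 6998 Hz  (b) Q = 3.575  (c) BW = 1957 Hz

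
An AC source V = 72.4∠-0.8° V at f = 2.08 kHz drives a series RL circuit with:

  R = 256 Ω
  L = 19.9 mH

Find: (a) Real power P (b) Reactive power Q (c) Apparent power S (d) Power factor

Step 1 — Angular frequency: ω = 2π·f = 2π·2080 = 1.307e+04 rad/s.
Step 2 — Component impedances:
  R: Z = R = 256 Ω
  L: Z = jωL = j·1.307e+04·0.0199 = 0 + j260.1 Ω
Step 3 — Series combination: Z_total = R + L = 256 + j260.1 Ω = 364.9∠45.5° Ω.
Step 4 — Source phasor: V = 72.4∠-0.8° V = 72.39 - j1.011 V.
Step 5 — Current: I = V / Z = 0.1372 - j0.1433 A = 0.1984∠-46.3° A.
Step 6 — Complex power: S = V·I* = 10.08 + j10.24 VA.
Step 7 — Real power: P = Re(S) = 10.08 W.
Step 8 — Reactive power: Q = Im(S) = 10.24 VAR.
Step 9 — Apparent power: |S| = 14.36 VA.
Step 10 — Power factor: PF = P/|S| = 0.7015 (lagging).

(a) P = 10.08 W  (b) Q = 10.24 VAR  (c) S = 14.36 VA  (d) PF = 0.7015 (lagging)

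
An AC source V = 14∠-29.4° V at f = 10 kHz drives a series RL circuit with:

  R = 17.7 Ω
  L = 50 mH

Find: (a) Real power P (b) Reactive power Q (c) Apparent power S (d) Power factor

Step 1 — Angular frequency: ω = 2π·f = 2π·1e+04 = 6.283e+04 rad/s.
Step 2 — Component impedances:
  R: Z = R = 17.7 Ω
  L: Z = jωL = j·6.283e+04·0.05 = 0 + j3142 Ω
Step 3 — Series combination: Z_total = R + L = 17.7 + j3142 Ω = 3142∠89.7° Ω.
Step 4 — Source phasor: V = 14∠-29.4° V = 12.2 - j6.873 V.
Step 5 — Current: I = V / Z = -0.002166 - j0.003895 A = 0.004456∠-119.1° A.
Step 6 — Complex power: S = V·I* = 0.0003515 + j0.06239 VA.
Step 7 — Real power: P = Re(S) = 0.0003515 W.
Step 8 — Reactive power: Q = Im(S) = 0.06239 VAR.
Step 9 — Apparent power: |S| = 0.06239 VA.
Step 10 — Power factor: PF = P/|S| = 0.005634 (lagging).

(a) P = 0.0003515 W  (b) Q = 0.06239 VAR  (c) S = 0.06239 VA  (d) PF = 0.005634 (lagging)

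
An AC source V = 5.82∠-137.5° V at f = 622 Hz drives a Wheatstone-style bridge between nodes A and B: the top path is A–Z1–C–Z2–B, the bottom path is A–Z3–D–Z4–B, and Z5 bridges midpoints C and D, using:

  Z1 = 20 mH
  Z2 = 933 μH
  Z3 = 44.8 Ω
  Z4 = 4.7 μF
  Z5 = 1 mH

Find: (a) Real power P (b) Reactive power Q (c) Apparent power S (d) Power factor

Step 1 — Angular frequency: ω = 2π·f = 2π·622 = 3908 rad/s.
Step 2 — Component impedances:
  Z1: Z = jωL = j·3908·0.02 = 0 + j78.16 Ω
  Z2: Z = jωL = j·3908·0.000933 = 0 + j3.646 Ω
  Z3: Z = R = 44.8 Ω
  Z4: Z = 1/(jωC) = -j/(ω·C) = 0 - j54.44 Ω
  Z5: Z = jωL = j·3908·0.001 = 0 + j3.908 Ω
Step 3 — Bridge requires nodal analysis (the Z5 bridge couples midpoints C and D, so the two paths cannot be reduced to a simple series/parallel combination). Setting node B to ground and injecting 1 A at node A, the 3-node admittance system at A, C, D solves to V_A = Z_AB = 30.87 + j25.31 Ω = 39.92∠39.3° Ω.
Step 4 — Source phasor: V = 5.82∠-137.5° V = -4.291 - j3.932 V.
Step 5 — Current: I = V / Z = -0.1456 - j0.008031 A = 0.1458∠-176.8° A.
Step 6 — Complex power: S = V·I* = 0.6562 + j0.5379 VA.
Step 7 — Real power: P = Re(S) = 0.6562 W.
Step 8 — Reactive power: Q = Im(S) = 0.5379 VAR.
Step 9 — Apparent power: |S| = 0.8485 VA.
Step 10 — Power factor: PF = P/|S| = 0.7734 (lagging).

(a) P = 0.6562 W  (b) Q = 0.5379 VAR  (c) S = 0.8485 VA  (d) PF = 0.7734 (lagging)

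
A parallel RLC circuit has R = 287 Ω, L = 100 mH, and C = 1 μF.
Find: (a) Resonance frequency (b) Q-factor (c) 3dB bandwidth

Step 1 — Resonance: ω₀ = 1/√(LC) = 1/√(0.1·1e-06) = 3162 rad/s.
Step 2 — f₀ = ω₀/(2π) = 503.3 Hz.
Step 3 — Parallel Q: Q = R/(ω₀L) = 287/(3162·0.1) = 0.9076.
Step 4 — Bandwidth: Δω = ω₀/Q = 3484 rad/s; BW = Δω/(2π) = 554.5 Hz.

(a) f₀ = 503.3 Hz  (b) Q = 0.9076  (c) BW = 554.5 Hz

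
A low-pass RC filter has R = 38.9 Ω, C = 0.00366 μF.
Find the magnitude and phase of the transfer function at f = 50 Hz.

Step 1 — Angular frequency: ω = 2π·50 = 314.2 rad/s.
Step 2 — Transfer function: H(jω) = 1/(1 + jωRC).
Step 3 — Denominator: 1 + jωRC = 1 + j·314.2·38.9·3.66e-09 = 1 + j4.473e-05.
Step 4 — H = 1 - j4.473e-05.
Step 5 — Magnitude: |H| = 1 (-0.0 dB); phase: φ = -0.0°.

|H| = 1 (-0.0 dB), φ = -0.0°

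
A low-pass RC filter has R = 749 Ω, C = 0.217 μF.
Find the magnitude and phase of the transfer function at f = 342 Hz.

Step 1 — Angular frequency: ω = 2π·342 = 2149 rad/s.
Step 2 — Transfer function: H(jω) = 1/(1 + jωRC).
Step 3 — Denominator: 1 + jωRC = 1 + j·2149·749·2.17e-07 = 1 + j0.3493.
Step 4 — H = 0.8913 - j0.3113.
Step 5 — Magnitude: |H| = 0.9441 (-0.5 dB); phase: φ = -19.3°.

|H| = 0.9441 (-0.5 dB), φ = -19.3°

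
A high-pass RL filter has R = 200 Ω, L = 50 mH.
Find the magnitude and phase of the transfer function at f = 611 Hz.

Step 1 — Angular frequency: ω = 2π·611 = 3839 rad/s.
Step 2 — Transfer function: H(jω) = jωL/(R + jωL).
Step 3 — Numerator jωL = j·192; denominator R + jωL = 200 + j192.
Step 4 — H = 0.4795 + j0.4996.
Step 5 — Magnitude: |H| = 0.6924 (-3.2 dB); phase: φ = 46.2°.

|H| = 0.6924 (-3.2 dB), φ = 46.2°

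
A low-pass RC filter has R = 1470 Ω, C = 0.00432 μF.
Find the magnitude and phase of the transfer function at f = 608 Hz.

Step 1 — Angular frequency: ω = 2π·608 = 3820 rad/s.
Step 2 — Transfer function: H(jω) = 1/(1 + jωRC).
Step 3 — Denominator: 1 + jωRC = 1 + j·3820·1470·4.32e-09 = 1 + j0.02426.
Step 4 — H = 0.9994 - j0.02425.
Step 5 — Magnitude: |H| = 0.9997 (-0.0 dB); phase: φ = -1.4°.

|H| = 0.9997 (-0.0 dB), φ = -1.4°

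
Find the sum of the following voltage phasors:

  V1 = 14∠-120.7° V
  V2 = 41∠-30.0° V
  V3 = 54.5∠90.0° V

Step 1 — Convert each phasor to rectangular form:
  V1 = 14·(cos(-120.7°) + j·sin(-120.7°)) = -7.148 - j12.04 V
  V2 = 41·(cos(-30.0°) + j·sin(-30.0°)) = 35.51 - j20.5 V
  V3 = 54.5·(cos(90.0°) + j·sin(90.0°)) = 0 + j54.5 V
Step 2 — Sum components: V_total = 28.36 + j21.96 V.
Step 3 — Convert to polar: |V_total| = 35.87 V, ∠V_total = 37.8°.

V_total = 35.87∠37.8° V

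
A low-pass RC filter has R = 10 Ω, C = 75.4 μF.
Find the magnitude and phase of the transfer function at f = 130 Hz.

Step 1 — Angular frequency: ω = 2π·130 = 816.8 rad/s.
Step 2 — Transfer function: H(jω) = 1/(1 + jωRC).
Step 3 — Denominator: 1 + jωRC = 1 + j·816.8·10·7.54e-05 = 1 + j0.6159.
Step 4 — H = 0.725 - j0.4465.
Step 5 — Magnitude: |H| = 0.8515 (-1.4 dB); phase: φ = -31.6°.

|H| = 0.8515 (-1.4 dB), φ = -31.6°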